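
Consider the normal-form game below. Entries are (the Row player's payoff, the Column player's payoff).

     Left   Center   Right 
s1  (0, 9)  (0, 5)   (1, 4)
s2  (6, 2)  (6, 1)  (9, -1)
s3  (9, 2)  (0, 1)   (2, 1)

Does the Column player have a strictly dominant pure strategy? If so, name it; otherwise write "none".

Left

Left vs Center: s1: 9>5, s2: 2>1, s3: 2>1.
Left vs Right: s1: 9>4, s2: 2>-1, s3: 2>1.
Left strictly beats every other strategy against every opponent action, so it is strictly dominant.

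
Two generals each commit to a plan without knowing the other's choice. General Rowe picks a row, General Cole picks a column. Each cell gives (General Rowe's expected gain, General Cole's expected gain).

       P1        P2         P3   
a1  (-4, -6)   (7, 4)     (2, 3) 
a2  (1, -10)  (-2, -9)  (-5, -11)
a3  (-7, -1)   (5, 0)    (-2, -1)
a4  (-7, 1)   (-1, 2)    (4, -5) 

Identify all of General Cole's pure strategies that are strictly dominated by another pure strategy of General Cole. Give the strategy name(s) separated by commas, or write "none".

P1 is strictly dominated by P2 (a1: 4>-6, a2: -9>-10, a3: 0>-1, a4: 2>1).
Nothing dominates P2: P1 at a1 (4>-6); P3 at a1 (4>3).
P3 is strictly dominated by P2 (a1: 4>3, a2: -9>-11, a3: 0>-1, a4: 2>-5).

P1, P3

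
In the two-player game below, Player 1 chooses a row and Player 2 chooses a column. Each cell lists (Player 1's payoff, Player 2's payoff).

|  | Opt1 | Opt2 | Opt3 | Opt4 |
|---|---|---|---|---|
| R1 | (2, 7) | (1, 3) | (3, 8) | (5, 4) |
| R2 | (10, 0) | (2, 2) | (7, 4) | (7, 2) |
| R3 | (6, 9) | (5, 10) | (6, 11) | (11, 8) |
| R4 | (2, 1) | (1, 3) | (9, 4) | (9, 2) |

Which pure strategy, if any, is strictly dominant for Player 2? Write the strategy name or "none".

Opt3 vs Opt1: R1: 8>7, R2: 4>0, R3: 11>9, R4: 4>1.
Opt3 vs Opt2: R1: 8>3, R2: 4>2, R3: 11>10, R4: 4>3.
Opt3 vs Opt4: R1: 8>4, R2: 4>2, R3: 11>8, R4: 4>2.
Opt3 strictly beats every other strategy against every opponent action, so it is strictly dominant.

Opt3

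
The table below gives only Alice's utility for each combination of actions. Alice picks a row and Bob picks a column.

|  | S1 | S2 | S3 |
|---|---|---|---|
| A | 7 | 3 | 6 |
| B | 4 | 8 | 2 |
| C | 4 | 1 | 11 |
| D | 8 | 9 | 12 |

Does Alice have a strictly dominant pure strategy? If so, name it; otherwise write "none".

D

D vs A: S1: 8>7, S2: 9>3, S3: 12>6.
D vs B: S1: 8>4, S2: 9>8, S3: 12>2.
D vs C: S1: 8>4, S2: 9>1, S3: 12>11.
D strictly beats every other strategy against every opponent action, so it is strictly dominant.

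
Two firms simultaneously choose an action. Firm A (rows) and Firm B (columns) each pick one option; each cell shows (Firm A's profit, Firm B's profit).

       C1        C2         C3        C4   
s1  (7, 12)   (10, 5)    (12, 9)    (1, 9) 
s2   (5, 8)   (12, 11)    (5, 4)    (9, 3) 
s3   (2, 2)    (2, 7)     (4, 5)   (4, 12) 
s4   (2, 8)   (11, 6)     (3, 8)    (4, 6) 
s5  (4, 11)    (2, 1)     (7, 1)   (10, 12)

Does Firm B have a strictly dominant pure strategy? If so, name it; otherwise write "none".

none

C1 fails to dominate C2 at s2 (8<11).
C2 fails to dominate C1 at s1 (5<12).
C3 fails to dominate C1 at s1 (9<12).
C4 fails to dominate C1 at s1 (9<12).
No single strategy dominates all the others.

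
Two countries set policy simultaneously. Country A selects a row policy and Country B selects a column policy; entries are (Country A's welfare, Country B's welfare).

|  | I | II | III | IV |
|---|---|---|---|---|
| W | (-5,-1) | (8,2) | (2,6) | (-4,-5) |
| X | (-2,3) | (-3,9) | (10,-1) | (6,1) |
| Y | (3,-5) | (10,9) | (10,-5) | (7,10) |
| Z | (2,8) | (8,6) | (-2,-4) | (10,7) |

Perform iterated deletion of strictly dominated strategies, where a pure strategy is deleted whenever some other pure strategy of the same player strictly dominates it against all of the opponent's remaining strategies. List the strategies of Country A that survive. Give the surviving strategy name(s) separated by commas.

Y, Z

For Country A, Y strictly dominates W on the remaining columns (I: 3>-5, II: 10>8, III: 10>2, IV: 7>-4); eliminate W.
For Country B, II strictly dominates III on the remaining rows (X: 9>-1, Y: 9>-5, Z: 6>-4); eliminate III.
Row X is eliminated: Y beats it against every remaining column (I: 3>-2, II: 10>-3, IV: 7>6).
For Country B, IV strictly dominates II on the remaining rows (Y: 10>9, Z: 7>6); eliminate II.
Among the remaining strategies, none is strictly dominated by another pure strategy of the same player, so the elimination stops.
Surviving strategies — Country A: {Y, Z}; Country B: {I, IV}.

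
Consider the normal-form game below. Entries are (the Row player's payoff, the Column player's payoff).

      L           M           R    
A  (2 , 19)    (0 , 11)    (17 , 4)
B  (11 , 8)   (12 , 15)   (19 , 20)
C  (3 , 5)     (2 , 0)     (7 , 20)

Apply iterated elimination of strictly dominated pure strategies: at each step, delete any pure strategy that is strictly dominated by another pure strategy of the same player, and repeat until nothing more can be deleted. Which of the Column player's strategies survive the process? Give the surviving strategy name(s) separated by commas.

Row A is eliminated: B beats it against every remaining column (L: 11>2, M: 12>0, R: 19>17).
For the Row player, B strictly dominates C on the remaining columns (L: 11>3, M: 12>2, R: 19>7); eliminate C.
Column L is eliminated: M beats it against every remaining row (B: 15>8).
Column M is eliminated: R beats it against every remaining row (B: 20>15).
Among the remaining strategies, none is strictly dominated by another pure strategy of the same player, so the elimination stops.
Surviving strategies — the Row player: {B}; the Column player: {R}.

R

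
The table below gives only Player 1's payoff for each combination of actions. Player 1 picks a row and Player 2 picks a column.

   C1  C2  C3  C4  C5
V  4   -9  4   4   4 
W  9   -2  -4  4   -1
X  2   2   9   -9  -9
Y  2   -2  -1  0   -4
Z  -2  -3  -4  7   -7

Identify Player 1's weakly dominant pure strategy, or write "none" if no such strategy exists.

V fails to dominate W at C1 (4<9).
W fails to dominate V at C3 (-4<4).
X fails to dominate V at C1 (2<4).
Y fails to dominate V at C1 (2<4).
Z fails to dominate V at C1 (-2<4).
No single strategy dominates all the others.

none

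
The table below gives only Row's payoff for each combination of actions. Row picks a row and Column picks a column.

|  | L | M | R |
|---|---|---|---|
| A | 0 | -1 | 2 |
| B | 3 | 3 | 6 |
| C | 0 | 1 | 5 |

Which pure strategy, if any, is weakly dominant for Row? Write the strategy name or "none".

B

B vs A: L: 3>0, M: 3>-1, R: 6>2.
B vs C: L: 3>0, M: 3>1, R: 6>5.
B is at least as good as every other strategy against every opponent action, so it is weakly dominant.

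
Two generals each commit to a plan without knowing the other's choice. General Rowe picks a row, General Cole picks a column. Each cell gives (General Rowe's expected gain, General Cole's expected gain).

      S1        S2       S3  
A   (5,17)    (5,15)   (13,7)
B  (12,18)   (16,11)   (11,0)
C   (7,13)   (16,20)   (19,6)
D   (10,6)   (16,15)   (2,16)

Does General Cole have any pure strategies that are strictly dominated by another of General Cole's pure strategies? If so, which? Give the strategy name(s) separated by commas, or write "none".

S1: no other strategy beats it everywhere (S2 at A (17>15); S3 at A (17>7)).
S2: no other strategy beats it everywhere (S1 at C (20>13); S3 at A (15>7)).
Nothing dominates S3: S1 at D (16>6); S2 at D (16>15).

none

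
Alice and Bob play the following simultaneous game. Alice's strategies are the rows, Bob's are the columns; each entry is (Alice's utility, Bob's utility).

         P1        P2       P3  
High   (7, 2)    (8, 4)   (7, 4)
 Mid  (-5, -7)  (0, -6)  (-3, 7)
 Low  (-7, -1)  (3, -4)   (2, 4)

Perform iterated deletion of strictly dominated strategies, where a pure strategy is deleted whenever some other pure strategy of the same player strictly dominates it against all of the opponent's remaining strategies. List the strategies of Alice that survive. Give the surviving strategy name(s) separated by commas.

High

Alice's strategy Mid is strictly dominated by High (P1: 7>-5, P2: 8>0, P3: 7>-3) and is removed.
Row Low is eliminated: High beats it against every remaining column (P1: 7>-7, P2: 8>3, P3: 7>2).
Column P1 is eliminated: P2 beats it against every remaining row (High: 4>2).
Among the remaining strategies, none is strictly dominated by another pure strategy of the same player, so the elimination stops.
Surviving strategies — Alice: {High}; Bob: {P2, P3}.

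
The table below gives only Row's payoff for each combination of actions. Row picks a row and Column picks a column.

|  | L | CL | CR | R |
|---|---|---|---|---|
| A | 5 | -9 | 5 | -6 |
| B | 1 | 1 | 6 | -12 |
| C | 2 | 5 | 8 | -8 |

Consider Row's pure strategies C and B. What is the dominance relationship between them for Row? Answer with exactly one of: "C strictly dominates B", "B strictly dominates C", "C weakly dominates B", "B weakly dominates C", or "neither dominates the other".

C strictly dominates B

C's payoffs vs B's, by Column's action — L: 2>1, CL: 5>1, CR: 8>6, R: -8>-12.
C gives a strictly higher payoff against each opponent action, so C strictly dominates B.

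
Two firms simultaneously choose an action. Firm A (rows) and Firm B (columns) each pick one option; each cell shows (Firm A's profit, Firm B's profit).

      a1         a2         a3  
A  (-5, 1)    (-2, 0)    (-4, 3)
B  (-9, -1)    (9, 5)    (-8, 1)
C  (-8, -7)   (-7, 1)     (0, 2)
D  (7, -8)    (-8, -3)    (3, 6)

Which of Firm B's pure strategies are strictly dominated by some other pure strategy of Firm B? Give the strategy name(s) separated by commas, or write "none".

a1: dominated, since a3 does at least as well everywhere (A: 3>1, B: 1>-1, C: 2>-7, D: 6>-8).
a2 is not dominated — it holds its own against a1 at B (5>-1); a3 at B (5>1).
Nothing dominates a3: a1 at A (3>1); a2 at A (3>0).

a1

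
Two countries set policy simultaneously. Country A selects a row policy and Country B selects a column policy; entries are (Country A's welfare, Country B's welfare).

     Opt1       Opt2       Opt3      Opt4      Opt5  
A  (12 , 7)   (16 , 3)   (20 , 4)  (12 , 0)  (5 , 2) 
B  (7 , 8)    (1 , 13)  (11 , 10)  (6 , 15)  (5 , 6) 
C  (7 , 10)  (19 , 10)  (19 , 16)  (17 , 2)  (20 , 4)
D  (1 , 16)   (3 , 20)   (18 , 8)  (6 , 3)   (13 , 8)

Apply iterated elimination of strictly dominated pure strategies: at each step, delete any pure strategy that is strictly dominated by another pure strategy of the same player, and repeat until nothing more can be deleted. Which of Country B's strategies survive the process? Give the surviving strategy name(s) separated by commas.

Country A's strategy D is strictly dominated by C (Opt1: 7>1, Opt2: 19>3, Opt3: 19>18, Opt4: 17>6, Opt5: 20>13) and is removed.
Country B's strategy Opt5 is strictly dominated by Opt1 (A: 7>2, B: 8>6, C: 10>4) and is removed.
For Country A, A strictly dominates B on the remaining columns (Opt1: 12>7, Opt2: 16>1, Opt3: 20>11, Opt4: 12>6); eliminate B.
Country B's strategy Opt2 is strictly dominated by Opt3 (A: 4>3, C: 16>10) and is removed.
Column Opt4 is eliminated: Opt1 beats it against every remaining row (A: 7>0, C: 10>2).
Country A's strategy C is strictly dominated by A (Opt1: 12>7, Opt3: 20>19) and is removed.
Column Opt3 is eliminated: Opt1 beats it against every remaining row (A: 7>4).
Among the remaining strategies, none is strictly dominated by another pure strategy of the same player, so the elimination stops.
Surviving strategies — Country A: {A}; Country B: {Opt1}.

Opt1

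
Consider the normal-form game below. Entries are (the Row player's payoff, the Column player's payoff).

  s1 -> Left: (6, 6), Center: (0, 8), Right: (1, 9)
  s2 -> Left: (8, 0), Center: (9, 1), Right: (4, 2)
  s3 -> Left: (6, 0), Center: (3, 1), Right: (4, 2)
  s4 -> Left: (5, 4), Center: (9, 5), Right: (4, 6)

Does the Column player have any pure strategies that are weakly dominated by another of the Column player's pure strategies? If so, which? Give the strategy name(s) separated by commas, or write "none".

Left, Center

Left is weakly dominated by Center (s1: 8>6, s2: 1>0, s3: 1>0, s4: 5>4).
Center is weakly dominated by Right (s1: 9>8, s2: 2>1, s3: 2>1, s4: 6>5).
Right: no other strategy beats it everywhere (Left at s1 (9>6); Center at s1 (9>8)).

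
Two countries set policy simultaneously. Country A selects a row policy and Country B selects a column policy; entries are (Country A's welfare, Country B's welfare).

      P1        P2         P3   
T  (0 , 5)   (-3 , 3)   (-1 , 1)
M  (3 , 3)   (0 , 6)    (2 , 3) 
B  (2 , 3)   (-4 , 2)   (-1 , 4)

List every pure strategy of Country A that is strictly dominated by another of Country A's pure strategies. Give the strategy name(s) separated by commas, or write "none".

T is strictly dominated by M (P1: 3>0, P2: 0>-3, P3: 2>-1).
Nothing dominates M: T at P1 (3>0); B at P1 (3>2).
B is strictly dominated by M (P1: 3>2, P2: 0>-4, P3: 2>-1).

T, B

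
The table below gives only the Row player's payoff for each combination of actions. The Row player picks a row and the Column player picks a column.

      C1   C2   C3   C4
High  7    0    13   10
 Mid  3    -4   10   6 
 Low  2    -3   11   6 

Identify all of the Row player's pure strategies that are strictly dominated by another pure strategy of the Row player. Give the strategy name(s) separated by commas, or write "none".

Mid, Low

Nothing dominates High: Mid at C1 (7>3); Low at C1 (7>2).
High strictly dominates Mid — C1: 7>3, C2: 0>-4, C3: 13>10, C4: 10>6.
Low is strictly dominated by High (C1: 7>2, C2: 0>-3, C3: 13>11, C4: 10>6).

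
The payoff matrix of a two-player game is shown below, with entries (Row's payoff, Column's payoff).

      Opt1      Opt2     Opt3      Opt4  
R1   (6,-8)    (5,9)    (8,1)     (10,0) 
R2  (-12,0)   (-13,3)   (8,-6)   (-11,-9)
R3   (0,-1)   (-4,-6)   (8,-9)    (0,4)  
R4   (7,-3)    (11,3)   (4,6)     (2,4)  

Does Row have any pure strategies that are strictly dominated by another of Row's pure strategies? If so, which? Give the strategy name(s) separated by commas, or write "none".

none

R1 is not dominated — it holds its own against R2 at Opt1 (6>-12); R3 at Opt1 (6>0); R4 at Opt3 (8>4).
R2: no other strategy beats it everywhere (R1 at Opt3 (8=8); R3 at Opt3 (8=8); R4 at Opt3 (8>4)).
R3: no other strategy beats it everywhere (R1 at Opt3 (8=8); R2 at Opt1 (0>-12); R4 at Opt3 (8>4)).
R4: no other strategy beats it everywhere (R1 at Opt1 (7>6); R2 at Opt1 (7>-12); R3 at Opt1 (7>0)).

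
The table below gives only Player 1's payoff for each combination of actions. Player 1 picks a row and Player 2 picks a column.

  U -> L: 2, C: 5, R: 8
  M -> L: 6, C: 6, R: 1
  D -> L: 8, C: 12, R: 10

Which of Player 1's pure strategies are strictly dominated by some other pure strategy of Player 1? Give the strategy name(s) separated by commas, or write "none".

U, M

D strictly dominates U — L: 8>2, C: 12>5, R: 10>8.
D strictly dominates M — L: 8>6, C: 12>6, R: 10>1.
D is not dominated — it holds its own against U at L (8>2); M at L (8>6).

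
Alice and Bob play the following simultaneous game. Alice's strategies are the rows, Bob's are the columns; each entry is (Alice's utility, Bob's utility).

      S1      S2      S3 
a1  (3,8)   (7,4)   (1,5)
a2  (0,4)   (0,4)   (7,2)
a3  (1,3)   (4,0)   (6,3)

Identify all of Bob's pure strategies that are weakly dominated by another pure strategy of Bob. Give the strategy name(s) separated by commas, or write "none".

S1: no other strategy beats it everywhere (S2 at a1 (8>4); S3 at a1 (8>5)).
S2: dominated, since S1 does at least as well everywhere (a1: 8>4, a2: 4=4, a3: 3>0).
S3: dominated, since S1 does at least as well everywhere (a1: 8>5, a2: 4>2, a3: 3=3).

S2, S3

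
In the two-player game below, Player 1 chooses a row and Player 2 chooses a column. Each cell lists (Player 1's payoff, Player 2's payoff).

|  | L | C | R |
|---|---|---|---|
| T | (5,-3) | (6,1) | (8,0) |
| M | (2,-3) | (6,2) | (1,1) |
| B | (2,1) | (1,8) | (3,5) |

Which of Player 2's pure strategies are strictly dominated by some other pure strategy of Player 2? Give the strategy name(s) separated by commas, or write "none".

L: dominated, since C does at least as well everywhere (T: 1>-3, M: 2>-3, B: 8>1).
Nothing dominates C: L at T (1>-3); R at T (1>0).
R is strictly dominated by C (T: 1>0, M: 2>1, B: 8>5).

L, R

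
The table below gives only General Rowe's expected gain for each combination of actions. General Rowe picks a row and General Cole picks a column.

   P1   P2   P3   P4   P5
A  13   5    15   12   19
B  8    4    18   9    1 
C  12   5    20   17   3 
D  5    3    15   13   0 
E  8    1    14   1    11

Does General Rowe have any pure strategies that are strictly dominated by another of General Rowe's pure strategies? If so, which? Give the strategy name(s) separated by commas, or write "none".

B, D, E

Nothing dominates A: B at P1 (13>8); C at P1 (13>12); D at P1 (13>5); E at P1 (13>8).
B is strictly dominated by C (P1: 12>8, P2: 5>4, P3: 20>18, P4: 17>9, P5: 3>1).
Nothing dominates C: A at P2 (5=5); B at P1 (12>8); D at P1 (12>5); E at P1 (12>8).
D: dominated, since C does at least as well everywhere (P1: 12>5, P2: 5>3, P3: 20>15, P4: 17>13, P5: 3>0).
A strictly dominates E — P1: 13>8, P2: 5>1, P3: 15>14, P4: 12>1, P5: 19>11.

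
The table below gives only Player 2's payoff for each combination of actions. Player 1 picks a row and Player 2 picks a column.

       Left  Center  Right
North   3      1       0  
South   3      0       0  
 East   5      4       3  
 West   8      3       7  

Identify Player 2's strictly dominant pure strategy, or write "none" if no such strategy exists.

Left vs Center: North: 3>1, South: 3>0, East: 5>4, West: 8>3.
Left vs Right: North: 3>0, South: 3>0, East: 5>3, West: 8>7.
Left strictly beats every other strategy against every opponent action, so it is strictly dominant.

Left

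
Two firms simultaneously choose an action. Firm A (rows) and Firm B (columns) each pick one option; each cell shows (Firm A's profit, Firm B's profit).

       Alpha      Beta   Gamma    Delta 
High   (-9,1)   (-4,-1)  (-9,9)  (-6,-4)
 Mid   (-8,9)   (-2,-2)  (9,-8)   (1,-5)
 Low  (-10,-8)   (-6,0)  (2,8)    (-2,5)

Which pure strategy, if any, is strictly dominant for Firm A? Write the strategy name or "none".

Mid vs High: Alpha: -8>-9, Beta: -2>-4, Gamma: 9>-9, Delta: 1>-6.
Mid vs Low: Alpha: -8>-10, Beta: -2>-6, Gamma: 9>2, Delta: 1>-2.
Mid strictly beats every other strategy against every opponent action, so it is strictly dominant.

Mid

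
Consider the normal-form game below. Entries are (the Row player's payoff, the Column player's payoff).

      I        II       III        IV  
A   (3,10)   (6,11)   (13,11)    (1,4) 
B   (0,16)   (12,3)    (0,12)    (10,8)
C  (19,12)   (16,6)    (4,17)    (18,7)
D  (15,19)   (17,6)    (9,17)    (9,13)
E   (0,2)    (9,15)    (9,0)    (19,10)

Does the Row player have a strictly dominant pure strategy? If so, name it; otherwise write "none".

A fails to dominate B at II (6<12).
B fails to dominate A at I (0<3).
C fails to dominate A at III (4<13).
D fails to dominate A at III (9<13).
E fails to dominate A at I (0<3).
No single strategy dominates all the others.

none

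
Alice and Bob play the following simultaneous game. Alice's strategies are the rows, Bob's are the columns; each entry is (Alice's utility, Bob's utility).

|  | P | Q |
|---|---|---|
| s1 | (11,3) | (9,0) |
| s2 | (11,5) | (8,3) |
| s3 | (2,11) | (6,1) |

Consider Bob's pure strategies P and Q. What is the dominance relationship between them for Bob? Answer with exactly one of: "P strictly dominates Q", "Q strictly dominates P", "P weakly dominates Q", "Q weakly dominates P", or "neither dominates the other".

P strictly dominates Q

P's payoffs vs Q's, by Alice's action — s1: 3>0, s2: 5>3, s3: 11>1.
P gives a strictly higher payoff against every action of Alice, so P strictly dominates Q.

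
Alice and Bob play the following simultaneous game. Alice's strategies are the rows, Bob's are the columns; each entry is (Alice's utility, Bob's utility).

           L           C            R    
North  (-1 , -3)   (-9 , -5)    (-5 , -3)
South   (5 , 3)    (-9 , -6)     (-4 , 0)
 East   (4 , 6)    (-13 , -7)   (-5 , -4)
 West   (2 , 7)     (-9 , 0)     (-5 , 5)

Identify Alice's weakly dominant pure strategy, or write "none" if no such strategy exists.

South

South vs North: L: 5>-1, C: -9=-9, R: -4>-5.
South vs East: L: 5>4, C: -9>-13, R: -4>-5.
South vs West: L: 5>2, C: -9=-9, R: -4>-5.
South is at least as good as every other strategy against every opponent action, so it is weakly dominant.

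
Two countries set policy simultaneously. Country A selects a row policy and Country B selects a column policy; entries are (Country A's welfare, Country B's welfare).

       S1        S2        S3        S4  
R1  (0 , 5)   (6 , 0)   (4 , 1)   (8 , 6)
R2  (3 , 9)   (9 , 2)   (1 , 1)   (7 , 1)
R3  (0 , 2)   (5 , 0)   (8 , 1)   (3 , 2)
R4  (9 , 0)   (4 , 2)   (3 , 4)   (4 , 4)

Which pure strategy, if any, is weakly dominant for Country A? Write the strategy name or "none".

none

R1 fails to dominate R2 at S1 (0<3).
R2 fails to dominate R1 at S3 (1<4).
R3 fails to dominate R1 at S2 (5<6).
R4 fails to dominate R1 at S2 (4<6).
No single strategy dominates all the others.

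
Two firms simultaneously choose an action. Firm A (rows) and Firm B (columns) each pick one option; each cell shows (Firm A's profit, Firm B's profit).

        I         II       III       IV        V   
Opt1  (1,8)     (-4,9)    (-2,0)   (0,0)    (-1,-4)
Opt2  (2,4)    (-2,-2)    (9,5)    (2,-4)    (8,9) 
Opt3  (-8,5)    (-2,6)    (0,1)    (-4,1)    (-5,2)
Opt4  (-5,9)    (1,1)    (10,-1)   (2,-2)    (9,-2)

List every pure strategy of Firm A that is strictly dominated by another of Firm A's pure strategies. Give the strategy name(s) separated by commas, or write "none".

Opt1 is strictly dominated by Opt2 (I: 2>1, II: -2>-4, III: 9>-2, IV: 2>0, V: 8>-1).
Opt2 is not dominated — it holds its own against Opt1 at I (2>1); Opt3 at I (2>-8); Opt4 at I (2>-5).
Opt4 strictly dominates Opt3 — I: -5>-8, II: 1>-2, III: 10>0, IV: 2>-4, V: 9>-5.
Opt4: no other strategy beats it everywhere (Opt1 at II (1>-4); Opt2 at II (1>-2); Opt3 at I (-5>-8)).

Opt1, Opt3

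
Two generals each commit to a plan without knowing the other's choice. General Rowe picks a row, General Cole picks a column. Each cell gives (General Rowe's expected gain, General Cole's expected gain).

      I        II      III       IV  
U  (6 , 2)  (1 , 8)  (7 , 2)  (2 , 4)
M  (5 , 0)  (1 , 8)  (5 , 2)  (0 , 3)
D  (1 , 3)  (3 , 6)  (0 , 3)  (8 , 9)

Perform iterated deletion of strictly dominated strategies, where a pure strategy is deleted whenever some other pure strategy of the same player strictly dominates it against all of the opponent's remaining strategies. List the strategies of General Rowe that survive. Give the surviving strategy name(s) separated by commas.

D

General Cole's strategy I is strictly dominated by II (U: 8>2, M: 8>0, D: 6>3) and is removed.
For General Cole, II strictly dominates III on the remaining rows (U: 8>2, M: 8>2, D: 6>3); eliminate III.
General Rowe's strategy U is strictly dominated by D (II: 3>1, IV: 8>2) and is removed.
Row M is eliminated: D beats it against every remaining column (II: 3>1, IV: 8>0).
General Cole's strategy II is strictly dominated by IV (D: 9>6) and is removed.
Among the remaining strategies, none is strictly dominated by another pure strategy of the same player, so the elimination stops.
Surviving strategies — General Rowe: {D}; General Cole: {IV}.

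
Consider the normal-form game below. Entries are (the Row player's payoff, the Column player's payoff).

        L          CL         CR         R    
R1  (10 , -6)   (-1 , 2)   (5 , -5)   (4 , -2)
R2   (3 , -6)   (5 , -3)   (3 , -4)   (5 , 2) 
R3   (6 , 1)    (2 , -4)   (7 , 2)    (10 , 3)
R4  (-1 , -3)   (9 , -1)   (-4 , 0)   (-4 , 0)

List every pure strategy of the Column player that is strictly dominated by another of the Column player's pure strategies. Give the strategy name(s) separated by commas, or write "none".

CR strictly dominates L — R1: -5>-6, R2: -4>-6, R3: 2>1, R4: 0>-3.
CL: no other strategy beats it everywhere (L at R1 (2>-6); CR at R1 (2>-5); R at R1 (2>-2)).
CR is not dominated — it holds its own against L at R1 (-5>-6); CL at R3 (2>-4); R at R4 (0=0).
R is not dominated — it holds its own against L at R1 (-2>-6); CL at R2 (2>-3); CR at R1 (-2>-5).

L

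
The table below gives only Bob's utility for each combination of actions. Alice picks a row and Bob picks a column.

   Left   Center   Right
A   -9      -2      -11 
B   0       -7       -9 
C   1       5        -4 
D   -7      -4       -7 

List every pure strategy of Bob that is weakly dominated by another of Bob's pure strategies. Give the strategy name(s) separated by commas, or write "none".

Right

Left: no other strategy beats it everywhere (Center at B (0>-7); Right at A (-9>-11)).
Center: no other strategy beats it everywhere (Left at A (-2>-9); Right at A (-2>-11)).
Right: dominated, since Left does at least as well everywhere (A: -9>-11, B: 0>-9, C: 1>-4, D: -7=-7).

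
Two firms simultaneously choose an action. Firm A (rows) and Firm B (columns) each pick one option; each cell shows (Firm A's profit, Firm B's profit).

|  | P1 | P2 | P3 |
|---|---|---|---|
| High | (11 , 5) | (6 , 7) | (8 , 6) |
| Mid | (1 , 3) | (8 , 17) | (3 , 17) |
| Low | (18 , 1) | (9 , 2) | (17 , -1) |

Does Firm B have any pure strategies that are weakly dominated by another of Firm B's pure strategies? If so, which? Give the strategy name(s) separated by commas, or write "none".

P1: dominated, since P2 does at least as well everywhere (High: 7>5, Mid: 17>3, Low: 2>1).
P2 is not dominated — it holds its own against P1 at High (7>5); P3 at High (7>6).
P2 weakly dominates P3 — High: 7>6, Mid: 17=17, Low: 2>-1.

P1, P3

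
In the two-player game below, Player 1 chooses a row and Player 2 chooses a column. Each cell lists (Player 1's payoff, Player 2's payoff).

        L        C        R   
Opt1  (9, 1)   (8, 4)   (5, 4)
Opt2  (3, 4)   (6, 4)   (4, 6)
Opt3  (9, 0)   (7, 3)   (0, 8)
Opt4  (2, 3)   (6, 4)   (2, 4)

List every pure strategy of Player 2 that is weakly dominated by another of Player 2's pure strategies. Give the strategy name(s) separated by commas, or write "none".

L, C

L: dominated, since C does at least as well everywhere (Opt1: 4>1, Opt2: 4=4, Opt3: 3>0, Opt4: 4>3).
C: dominated, since R does at least as well everywhere (Opt1: 4=4, Opt2: 6>4, Opt3: 8>3, Opt4: 4=4).
Nothing dominates R: L at Opt1 (4>1); C at Opt2 (6>4).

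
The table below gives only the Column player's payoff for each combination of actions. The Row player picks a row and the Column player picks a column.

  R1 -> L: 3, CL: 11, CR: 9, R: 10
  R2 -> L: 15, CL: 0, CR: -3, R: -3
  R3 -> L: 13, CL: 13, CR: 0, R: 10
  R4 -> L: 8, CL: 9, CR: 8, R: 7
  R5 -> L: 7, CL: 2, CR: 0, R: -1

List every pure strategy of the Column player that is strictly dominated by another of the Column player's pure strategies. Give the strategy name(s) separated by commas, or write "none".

CR, R

L: no other strategy beats it everywhere (CL at R2 (15>0); CR at R2 (15>-3); R at R2 (15>-3)).
CL: no other strategy beats it everywhere (L at R1 (11>3); CR at R1 (11>9); R at R1 (11>10)).
CR is strictly dominated by CL (R1: 11>9, R2: 0>-3, R3: 13>0, R4: 9>8, R5: 2>0).
R: dominated, since CL does at least as well everywhere (R1: 11>10, R2: 0>-3, R3: 13>10, R4: 9>7, R5: 2>-1).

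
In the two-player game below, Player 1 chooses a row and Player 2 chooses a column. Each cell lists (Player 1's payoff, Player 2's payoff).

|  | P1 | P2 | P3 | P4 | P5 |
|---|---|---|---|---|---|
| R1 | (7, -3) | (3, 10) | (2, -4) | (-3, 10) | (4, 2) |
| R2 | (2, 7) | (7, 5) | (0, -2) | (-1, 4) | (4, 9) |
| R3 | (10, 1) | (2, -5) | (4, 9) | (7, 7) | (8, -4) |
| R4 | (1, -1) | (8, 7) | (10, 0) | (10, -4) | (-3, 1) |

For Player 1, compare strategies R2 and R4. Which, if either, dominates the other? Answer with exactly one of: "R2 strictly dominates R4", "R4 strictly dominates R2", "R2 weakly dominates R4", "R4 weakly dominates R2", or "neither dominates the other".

Compare R2 to R4 across each opponent action: P1: 2>1, P2: 7<8, P3: 0<10, P4: -1<10, P5: 4>-3.
R2 does better at P1, P5 but worse at P2, P3, P4; neither strategy dominates the other.

neither dominates the other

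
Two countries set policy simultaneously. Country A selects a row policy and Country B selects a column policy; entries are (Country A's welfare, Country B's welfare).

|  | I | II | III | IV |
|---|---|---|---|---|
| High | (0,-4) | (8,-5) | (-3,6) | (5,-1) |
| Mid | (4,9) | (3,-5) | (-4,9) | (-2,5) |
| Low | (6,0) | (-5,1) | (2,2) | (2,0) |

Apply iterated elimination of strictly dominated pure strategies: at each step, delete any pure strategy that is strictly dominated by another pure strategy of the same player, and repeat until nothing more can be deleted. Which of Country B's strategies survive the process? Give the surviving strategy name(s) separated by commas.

Column II is eliminated: III beats it against every remaining row (High: 6>-5, Mid: 9>-5, Low: 2>1).
Country A's strategy Mid is strictly dominated by Low (I: 6>4, III: 2>-4, IV: 2>-2) and is removed.
For Country B, III strictly dominates I on the remaining rows (High: 6>-4, Low: 2>0); eliminate I.
Column IV is eliminated: III beats it against every remaining row (High: 6>-1, Low: 2>0).
Row High is eliminated: Low beats it against every remaining column (III: 2>-3).
Among the remaining strategies, none is strictly dominated by another pure strategy of the same player, so the elimination stops.
Surviving strategies — Country A: {Low}; Country B: {III}.

III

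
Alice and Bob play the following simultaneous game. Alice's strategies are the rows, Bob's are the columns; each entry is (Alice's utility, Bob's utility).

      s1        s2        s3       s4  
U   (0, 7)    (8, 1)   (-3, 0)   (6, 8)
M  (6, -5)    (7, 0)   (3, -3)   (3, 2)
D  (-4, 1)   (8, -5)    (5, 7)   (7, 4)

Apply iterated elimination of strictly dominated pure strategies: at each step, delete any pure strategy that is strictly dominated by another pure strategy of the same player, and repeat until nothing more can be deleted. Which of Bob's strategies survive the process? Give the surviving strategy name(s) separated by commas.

s3

Column s1 is eliminated: s4 beats it against every remaining row (U: 8>7, M: 2>-5, D: 4>1).
For Alice, D strictly dominates M on the remaining columns (s2: 8>7, s3: 5>3, s4: 7>3); eliminate M.
Column s2 is eliminated: s4 beats it against every remaining row (U: 8>1, D: 4>-5).
Alice's strategy U is strictly dominated by D (s3: 5>-3, s4: 7>6) and is removed.
Bob's strategy s4 is strictly dominated by s3 (D: 7>4) and is removed.
Among the remaining strategies, none is strictly dominated by another pure strategy of the same player, so the elimination stops.
Surviving strategies — Alice: {D}; Bob: {s3}.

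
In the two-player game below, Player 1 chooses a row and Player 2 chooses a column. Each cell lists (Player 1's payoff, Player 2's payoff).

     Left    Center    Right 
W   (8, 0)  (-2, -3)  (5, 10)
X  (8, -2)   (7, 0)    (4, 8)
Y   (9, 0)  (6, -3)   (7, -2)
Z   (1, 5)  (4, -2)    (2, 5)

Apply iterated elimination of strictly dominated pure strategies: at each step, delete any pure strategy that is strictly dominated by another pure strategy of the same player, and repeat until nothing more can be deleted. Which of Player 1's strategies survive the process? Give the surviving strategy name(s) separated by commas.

Row W is eliminated: Y beats it against every remaining column (Left: 9>8, Center: 6>-2, Right: 7>5).
Player 1's strategy Z is strictly dominated by X (Left: 8>1, Center: 7>4, Right: 4>2) and is removed.
Column Center is eliminated: Right beats it against every remaining row (X: 8>0, Y: -2>-3).
Player 1's strategy X is strictly dominated by Y (Left: 9>8, Right: 7>4) and is removed.
For Player 2, Left strictly dominates Right on the remaining rows (Y: 0>-2); eliminate Right.
Among the remaining strategies, none is strictly dominated by another pure strategy of the same player, so the elimination stops.
Surviving strategies — Player 1: {Y}; Player 2: {Left}.

Y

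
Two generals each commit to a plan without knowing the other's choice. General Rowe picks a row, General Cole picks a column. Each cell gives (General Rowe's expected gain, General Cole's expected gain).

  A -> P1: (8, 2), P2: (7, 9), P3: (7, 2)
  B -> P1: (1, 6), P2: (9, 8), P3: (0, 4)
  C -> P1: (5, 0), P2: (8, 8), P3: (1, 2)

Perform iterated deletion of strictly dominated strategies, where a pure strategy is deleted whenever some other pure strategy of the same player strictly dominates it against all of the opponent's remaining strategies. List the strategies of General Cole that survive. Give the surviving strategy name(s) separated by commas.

P2

General Cole's strategy P1 is strictly dominated by P2 (A: 9>2, B: 8>6, C: 8>0) and is removed.
General Cole's strategy P3 is strictly dominated by P2 (A: 9>2, B: 8>4, C: 8>2) and is removed.
General Rowe's strategy A is strictly dominated by B (P2: 9>7) and is removed.
General Rowe's strategy C is strictly dominated by B (P2: 9>8) and is removed.
Among the remaining strategies, none is strictly dominated by another pure strategy of the same player, so the elimination stops.
Surviving strategies — General Rowe: {B}; General Cole: {P2}.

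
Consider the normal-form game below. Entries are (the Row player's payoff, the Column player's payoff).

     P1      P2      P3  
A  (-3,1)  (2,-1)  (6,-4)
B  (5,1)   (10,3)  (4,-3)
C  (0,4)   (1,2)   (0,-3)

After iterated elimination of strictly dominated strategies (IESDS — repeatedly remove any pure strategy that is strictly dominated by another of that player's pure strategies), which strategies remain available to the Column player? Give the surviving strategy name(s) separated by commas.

For the Row player, B strictly dominates C on the remaining columns (P1: 5>0, P2: 10>1, P3: 4>0); eliminate C.
Column P3 is eliminated: P1 beats it against every remaining row (A: 1>-4, B: 1>-3).
For the Row player, B strictly dominates A on the remaining columns (P1: 5>-3, P2: 10>2); eliminate A.
For the Column player, P2 strictly dominates P1 on the remaining rows (B: 3>1); eliminate P1.
Among the remaining strategies, none is strictly dominated by another pure strategy of the same player, so the elimination stops.
Surviving strategies — the Row player: {B}; the Column player: {P2}.

P2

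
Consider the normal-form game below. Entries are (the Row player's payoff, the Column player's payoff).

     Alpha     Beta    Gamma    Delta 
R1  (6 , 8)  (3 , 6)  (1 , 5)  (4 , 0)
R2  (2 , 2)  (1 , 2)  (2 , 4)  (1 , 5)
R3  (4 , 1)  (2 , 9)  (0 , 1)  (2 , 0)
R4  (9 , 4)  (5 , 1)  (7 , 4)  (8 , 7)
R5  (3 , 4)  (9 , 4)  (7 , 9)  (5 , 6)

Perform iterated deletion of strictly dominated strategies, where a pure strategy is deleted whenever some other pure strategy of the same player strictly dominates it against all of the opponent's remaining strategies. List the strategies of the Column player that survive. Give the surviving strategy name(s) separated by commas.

Gamma, Delta

Row R1 is eliminated: R4 beats it against every remaining column (Alpha: 9>6, Beta: 5>3, Gamma: 7>1, Delta: 8>4).
For the Row player, R4 strictly dominates R2 on the remaining columns (Alpha: 9>2, Beta: 5>1, Gamma: 7>2, Delta: 8>1); eliminate R2.
For the Row player, R4 strictly dominates R3 on the remaining columns (Alpha: 9>4, Beta: 5>2, Gamma: 7>0, Delta: 8>2); eliminate R3.
The Column player's strategy Alpha is strictly dominated by Delta (R4: 7>4, R5: 6>4) and is removed.
Column Beta is eliminated: Gamma beats it against every remaining row (R4: 4>1, R5: 9>4).
Among the remaining strategies, none is strictly dominated by another pure strategy of the same player, so the elimination stops.
Surviving strategies — the Row player: {R4, R5}; the Column player: {Gamma, Delta}.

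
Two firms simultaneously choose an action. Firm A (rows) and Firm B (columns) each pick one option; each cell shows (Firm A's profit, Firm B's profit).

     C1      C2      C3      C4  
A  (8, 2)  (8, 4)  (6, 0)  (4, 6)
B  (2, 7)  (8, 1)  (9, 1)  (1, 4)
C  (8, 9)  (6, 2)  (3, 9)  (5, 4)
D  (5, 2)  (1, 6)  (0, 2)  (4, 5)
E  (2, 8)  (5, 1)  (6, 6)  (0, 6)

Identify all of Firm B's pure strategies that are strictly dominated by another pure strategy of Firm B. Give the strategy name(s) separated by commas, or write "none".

none

C1 is not dominated — it holds its own against C2 at B (7>1); C3 at A (2>0); C4 at B (7>4).
C2 is not dominated — it holds its own against C1 at A (4>2); C3 at A (4>0); C4 at D (6>5).
C3 is not dominated — it holds its own against C1 at C (9=9); C2 at B (1=1); C4 at C (9>4).
Nothing dominates C4: C1 at A (6>2); C2 at A (6>4); C3 at A (6>0).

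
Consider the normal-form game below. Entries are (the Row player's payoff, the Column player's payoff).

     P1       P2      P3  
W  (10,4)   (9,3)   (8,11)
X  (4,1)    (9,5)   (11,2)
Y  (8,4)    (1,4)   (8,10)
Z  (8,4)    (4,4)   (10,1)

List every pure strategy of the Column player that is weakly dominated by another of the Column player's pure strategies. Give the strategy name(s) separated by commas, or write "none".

Nothing dominates P1: P2 at W (4>3); P3 at Z (4>1).
P2: no other strategy beats it everywhere (P1 at X (5>1); P3 at X (5>2)).
P3: no other strategy beats it everywhere (P1 at W (11>4); P2 at W (11>3)).

none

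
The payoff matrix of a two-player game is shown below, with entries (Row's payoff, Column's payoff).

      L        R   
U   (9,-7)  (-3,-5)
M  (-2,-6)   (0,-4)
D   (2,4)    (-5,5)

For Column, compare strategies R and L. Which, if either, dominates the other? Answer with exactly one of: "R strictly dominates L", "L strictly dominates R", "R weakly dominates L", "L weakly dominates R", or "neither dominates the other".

Compare R to L across each choice by Row: U: -5>-7, M: -4>-6, D: 5>4.
R gives a strictly higher payoff against each choice by Row, so R strictly dominates L.

R strictly dominates L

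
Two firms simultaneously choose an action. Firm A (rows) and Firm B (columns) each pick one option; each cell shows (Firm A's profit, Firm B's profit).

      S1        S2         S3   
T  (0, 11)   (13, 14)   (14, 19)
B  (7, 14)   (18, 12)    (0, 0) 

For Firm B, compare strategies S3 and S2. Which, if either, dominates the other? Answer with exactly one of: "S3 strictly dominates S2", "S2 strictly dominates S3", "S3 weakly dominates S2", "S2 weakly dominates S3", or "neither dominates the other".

S3's payoffs vs S2's, by Firm A's action — T: 19>14, B: 0<12.
S3 does better at T but worse at B; neither strategy dominates the other.

neither dominates the other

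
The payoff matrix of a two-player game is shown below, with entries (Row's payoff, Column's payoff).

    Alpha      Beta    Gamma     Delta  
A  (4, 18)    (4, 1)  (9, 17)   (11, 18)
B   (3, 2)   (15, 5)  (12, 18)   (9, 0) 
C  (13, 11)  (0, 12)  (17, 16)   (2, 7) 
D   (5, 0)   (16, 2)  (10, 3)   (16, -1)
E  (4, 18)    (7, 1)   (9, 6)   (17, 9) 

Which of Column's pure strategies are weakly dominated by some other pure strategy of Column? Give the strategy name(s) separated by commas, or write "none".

Alpha: no other strategy beats it everywhere (Beta at A (18>1); Gamma at A (18>17); Delta at B (2>0)).
Gamma weakly dominates Beta — A: 17>1, B: 18>5, C: 16>12, D: 3>2, E: 6>1.
Gamma is not dominated — it holds its own against Alpha at B (18>2); Beta at A (17>1); Delta at B (18>0).
Delta: dominated, since Alpha does at least as well everywhere (A: 18=18, B: 2>0, C: 11>7, D: 0>-1, E: 18>9).

Beta, Delta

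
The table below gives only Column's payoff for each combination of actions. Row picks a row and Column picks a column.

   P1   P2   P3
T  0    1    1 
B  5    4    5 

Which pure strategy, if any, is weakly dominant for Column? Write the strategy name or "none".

P3 vs P1: T: 1>0, B: 5=5.
P3 vs P2: T: 1=1, B: 5>4.
P3 is at least as good as every other strategy against every opponent action, so it is weakly dominant.

P3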